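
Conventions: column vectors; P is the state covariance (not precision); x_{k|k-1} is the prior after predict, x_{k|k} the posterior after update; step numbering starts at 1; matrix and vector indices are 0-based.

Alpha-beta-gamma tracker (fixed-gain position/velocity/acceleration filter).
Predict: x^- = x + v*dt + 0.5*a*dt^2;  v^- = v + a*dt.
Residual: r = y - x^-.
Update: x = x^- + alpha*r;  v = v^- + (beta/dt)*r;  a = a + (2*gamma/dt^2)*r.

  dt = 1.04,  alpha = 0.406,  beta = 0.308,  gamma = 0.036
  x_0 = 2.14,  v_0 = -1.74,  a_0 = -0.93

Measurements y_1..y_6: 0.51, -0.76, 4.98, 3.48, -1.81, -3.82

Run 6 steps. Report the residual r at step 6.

resid = -4.3885

step 1: x_pred=-0.1725  r=0.6825  x^+=0.1046  v^+=-2.5051  a^+=-0.8846
step 2: x_pred=-2.9791  r=2.2191  x^+=-2.0781  v^+=-2.7678  a^+=-0.7368
step 3: x_pred=-5.3551  r=10.3351  x^+=-1.1591  v^+=-0.4733  a^+=-0.0489
step 4: x_pred=-1.6778  r=5.1578  x^+=0.4163  v^+=1.0033  a^+=0.2945
step 5: x_pred=1.6190  r=-3.4290  x^+=0.2268  v^+=0.2941  a^+=0.0662
step 6: x_pred=0.5685  r=-4.3885  x^+=-1.2132  v^+=-0.9367  a^+=-0.2259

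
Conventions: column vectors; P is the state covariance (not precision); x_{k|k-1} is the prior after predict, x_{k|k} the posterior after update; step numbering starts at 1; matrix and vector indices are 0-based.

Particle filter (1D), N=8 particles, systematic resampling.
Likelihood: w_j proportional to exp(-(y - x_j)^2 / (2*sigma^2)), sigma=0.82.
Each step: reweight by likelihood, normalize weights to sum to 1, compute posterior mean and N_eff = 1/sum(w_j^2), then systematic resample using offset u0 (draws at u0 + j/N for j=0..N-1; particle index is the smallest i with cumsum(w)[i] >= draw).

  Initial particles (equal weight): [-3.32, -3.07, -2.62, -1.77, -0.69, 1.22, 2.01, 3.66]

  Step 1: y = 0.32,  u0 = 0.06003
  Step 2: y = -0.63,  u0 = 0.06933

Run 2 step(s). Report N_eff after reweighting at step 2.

N_eff = 3.6448

step 1: w=[0.0000, 0.0002, 0.0014, 0.0330, 0.3981, 0.4654, 0.1016, 0.0002]  mean=0.4355  Neff=2.5871  idx=[4, 4, 4, 5, 5, 5, 5, 6]
step 2: w=[0.3012, 0.3012, 0.3012, 0.0237, 0.0237, 0.0237, 0.0237, 0.0017]  mean=-0.5044  Neff=3.6448  idx=[0, 0, 1, 1, 1, 2, 2, 4]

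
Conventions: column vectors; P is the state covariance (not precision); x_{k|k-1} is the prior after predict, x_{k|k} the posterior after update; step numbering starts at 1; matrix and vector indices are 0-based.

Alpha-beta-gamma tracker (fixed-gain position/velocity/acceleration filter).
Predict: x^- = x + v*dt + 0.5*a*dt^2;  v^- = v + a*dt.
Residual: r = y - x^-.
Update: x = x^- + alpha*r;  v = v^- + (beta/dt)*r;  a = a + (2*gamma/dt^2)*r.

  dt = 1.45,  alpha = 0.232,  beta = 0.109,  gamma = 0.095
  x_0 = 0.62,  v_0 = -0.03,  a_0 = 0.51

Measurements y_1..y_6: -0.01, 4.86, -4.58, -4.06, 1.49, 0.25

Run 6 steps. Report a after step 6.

step 1: x_pred=1.1126  r=-1.1226  x^+=0.8522  v^+=0.6251  a^+=0.4085
step 2: x_pred=2.1881  r=2.6719  x^+=2.8080  v^+=1.4184  a^+=0.6500
step 3: x_pred=5.5479  r=-10.1279  x^+=3.1982  v^+=1.5995  a^+=-0.2652
step 4: x_pred=5.2387  r=-9.2987  x^+=3.0814  v^+=0.5159  a^+=-1.1056
step 5: x_pred=2.6673  r=-1.1773  x^+=2.3942  v^+=-1.1756  a^+=-1.2119
step 6: x_pred=-0.5845  r=0.8345  x^+=-0.3909  v^+=-2.8702  a^+=-1.1365

a_post = -1.1365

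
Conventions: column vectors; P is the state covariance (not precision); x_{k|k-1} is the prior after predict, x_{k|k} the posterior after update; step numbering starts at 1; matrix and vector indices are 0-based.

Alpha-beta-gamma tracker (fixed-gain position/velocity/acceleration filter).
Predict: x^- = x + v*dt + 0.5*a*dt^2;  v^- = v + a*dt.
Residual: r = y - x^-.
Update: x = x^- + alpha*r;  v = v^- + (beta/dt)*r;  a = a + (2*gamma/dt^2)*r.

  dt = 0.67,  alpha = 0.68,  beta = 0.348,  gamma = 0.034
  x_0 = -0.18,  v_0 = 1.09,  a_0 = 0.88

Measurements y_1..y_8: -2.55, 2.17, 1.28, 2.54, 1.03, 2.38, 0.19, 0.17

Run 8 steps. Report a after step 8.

a_post = -0.4150

step 1: x_pred=0.7478  r=-3.2978  x^+=-1.4947  v^+=-0.0333  a^+=0.3804
step 2: x_pred=-1.4316  r=3.6016  x^+=1.0175  v^+=2.0923  a^+=0.9260
step 3: x_pred=2.6272  r=-1.3472  x^+=1.7111  v^+=2.0130  a^+=0.7219
step 4: x_pred=3.2218  r=-0.6818  x^+=2.7582  v^+=2.1426  a^+=0.6187
step 5: x_pred=4.3326  r=-3.3026  x^+=2.0868  v^+=0.8417  a^+=0.1184
step 6: x_pred=2.6773  r=-0.2973  x^+=2.4751  v^+=0.7666  a^+=0.0733
step 7: x_pred=3.0052  r=-2.8152  x^+=1.0909  v^+=-0.6465  a^+=-0.3531
step 8: x_pred=0.5785  r=-0.4085  x^+=0.3007  v^+=-1.0952  a^+=-0.4150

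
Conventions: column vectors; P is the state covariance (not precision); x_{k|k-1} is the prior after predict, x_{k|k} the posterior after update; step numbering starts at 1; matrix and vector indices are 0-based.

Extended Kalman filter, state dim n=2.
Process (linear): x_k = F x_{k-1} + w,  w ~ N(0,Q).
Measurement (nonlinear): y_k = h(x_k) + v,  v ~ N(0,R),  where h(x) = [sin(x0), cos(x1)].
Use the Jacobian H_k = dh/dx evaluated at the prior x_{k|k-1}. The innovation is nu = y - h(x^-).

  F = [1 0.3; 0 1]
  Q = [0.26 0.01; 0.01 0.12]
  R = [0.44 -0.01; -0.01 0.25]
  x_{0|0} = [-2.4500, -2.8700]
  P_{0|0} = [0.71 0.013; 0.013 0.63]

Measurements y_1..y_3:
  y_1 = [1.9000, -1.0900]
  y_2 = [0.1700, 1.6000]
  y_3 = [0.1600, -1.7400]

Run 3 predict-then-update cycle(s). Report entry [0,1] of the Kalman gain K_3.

step 1: x^-=[-3.3110, -2.8700]  P^-=[1.0345 0.2120; 0.2120 0.7500]  H_jac=[-0.9857 0.0000; 0.0000 0.2683]  S=[1.4451 -0.0661; -0.0661 0.3040]  K=[-0.7041 0.0341; -0.1155 0.6368]  nu=[1.7314, -0.1267]  x^+=[-4.5343, -3.1506]  P^+=[0.3146 0.0580; 0.0580 0.5977]
step 2: x^-=[-5.4795, -3.1506]  P^-=[0.6632 0.2473; 0.2473 0.7177]  H_jac=[0.6941 0.0000; 0.0000 -0.0090]  S=[0.7595 -0.0115; -0.0115 0.2501]  K=[0.6064 0.0191; 0.2258 -0.0155]  nu=[-0.5499, 2.6000]  x^+=[-5.7634, -3.3150]  P^+=[0.3841 0.1434; 0.1434 0.6789]
step 3: x^-=[-6.7579, -3.3150]  P^-=[0.7913 0.3570; 0.3570 0.7989]  H_jac=[0.8894 0.0000; 0.0000 -0.1726]  S=[1.0660 -0.0648; -0.0648 0.2738]  K=[0.6560 -0.0698; 0.2712 -0.4394]  nu=[0.6171, -0.7550]  x^+=[-6.3004, -2.8160]  P^+=[0.3253 0.1391; 0.1391 0.6522]

K[0,1] = -0.0698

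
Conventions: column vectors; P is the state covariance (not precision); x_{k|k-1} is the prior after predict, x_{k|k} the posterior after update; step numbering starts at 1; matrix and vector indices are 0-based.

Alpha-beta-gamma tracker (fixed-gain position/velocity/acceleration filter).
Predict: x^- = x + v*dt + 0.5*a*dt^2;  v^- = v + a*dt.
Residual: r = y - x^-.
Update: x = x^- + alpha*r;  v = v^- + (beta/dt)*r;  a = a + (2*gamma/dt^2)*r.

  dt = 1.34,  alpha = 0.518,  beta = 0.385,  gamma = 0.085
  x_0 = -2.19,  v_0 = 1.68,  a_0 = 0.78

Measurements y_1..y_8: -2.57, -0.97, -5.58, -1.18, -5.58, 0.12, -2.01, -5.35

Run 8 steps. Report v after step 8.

step 1: x_pred=0.7615  r=-3.3315  x^+=-0.9642  v^+=1.7680  a^+=0.4646
step 2: x_pred=1.8220  r=-2.7920  x^+=0.3758  v^+=1.5884  a^+=0.2003
step 3: x_pred=2.6840  r=-8.2640  x^+=-1.5968  v^+=-0.5176  a^+=-0.5821
step 4: x_pred=-2.8130  r=1.6330  x^+=-1.9671  v^+=-0.8285  a^+=-0.4275
step 5: x_pred=-3.4612  r=-2.1188  x^+=-4.5587  v^+=-2.0102  a^+=-0.6281
step 6: x_pred=-7.8163  r=7.9363  x^+=-3.7053  v^+=-0.5717  a^+=0.1232
step 7: x_pred=-4.3607  r=2.3507  x^+=-3.1430  v^+=0.2689  a^+=0.3458
step 8: x_pred=-2.4723  r=-2.8777  x^+=-3.9630  v^+=-0.0946  a^+=0.0733

v_post = -0.0946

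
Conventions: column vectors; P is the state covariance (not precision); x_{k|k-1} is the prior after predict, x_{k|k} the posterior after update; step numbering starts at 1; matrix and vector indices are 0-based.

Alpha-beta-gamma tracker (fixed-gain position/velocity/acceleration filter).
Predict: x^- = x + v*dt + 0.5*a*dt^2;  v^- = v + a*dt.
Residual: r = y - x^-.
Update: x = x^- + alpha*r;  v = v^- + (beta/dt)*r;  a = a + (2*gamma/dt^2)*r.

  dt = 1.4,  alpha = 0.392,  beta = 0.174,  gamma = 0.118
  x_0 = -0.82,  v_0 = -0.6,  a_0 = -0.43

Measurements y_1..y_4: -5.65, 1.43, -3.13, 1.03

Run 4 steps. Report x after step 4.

x_post = -3.4160

step 1: x_pred=-2.0814  r=-3.5686  x^+=-3.4803  v^+=-1.6455  a^+=-0.8597
step 2: x_pred=-6.6265  r=8.0565  x^+=-3.4684  v^+=-1.8478  a^+=0.1104
step 3: x_pred=-5.9471  r=2.8171  x^+=-4.8428  v^+=-1.3431  a^+=0.4496
step 4: x_pred=-6.2826  r=7.3126  x^+=-3.4160  v^+=0.1951  a^+=1.3301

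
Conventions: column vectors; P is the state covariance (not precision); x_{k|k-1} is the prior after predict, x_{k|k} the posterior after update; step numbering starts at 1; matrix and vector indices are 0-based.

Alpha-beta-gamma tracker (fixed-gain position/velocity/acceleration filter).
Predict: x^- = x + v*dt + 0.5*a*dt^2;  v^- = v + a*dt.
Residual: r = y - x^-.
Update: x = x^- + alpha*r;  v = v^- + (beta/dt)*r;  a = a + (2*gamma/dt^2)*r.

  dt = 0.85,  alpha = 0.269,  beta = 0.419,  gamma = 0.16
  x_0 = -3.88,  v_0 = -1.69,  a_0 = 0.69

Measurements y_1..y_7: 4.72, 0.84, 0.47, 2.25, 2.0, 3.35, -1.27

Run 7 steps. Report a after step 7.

step 1: x_pred=-5.0672  r=9.7872  x^+=-2.4345  v^+=3.7210  a^+=5.0248
step 2: x_pred=2.5436  r=-1.7036  x^+=2.0854  v^+=7.1524  a^+=4.2703
step 3: x_pred=9.7075  r=-9.2375  x^+=7.2226  v^+=6.2286  a^+=0.1789
step 4: x_pred=12.5815  r=-10.3315  x^+=9.8023  v^+=1.2878  a^+=-4.3970
step 5: x_pred=9.3086  r=-7.3086  x^+=7.3426  v^+=-6.0523  a^+=-7.6340
step 6: x_pred=-0.5597  r=3.9097  x^+=0.4920  v^+=-10.6140  a^+=-5.9024
step 7: x_pred=-10.6620  r=9.3920  x^+=-8.1356  v^+=-11.0012  a^+=-1.7426

a_post = -1.7426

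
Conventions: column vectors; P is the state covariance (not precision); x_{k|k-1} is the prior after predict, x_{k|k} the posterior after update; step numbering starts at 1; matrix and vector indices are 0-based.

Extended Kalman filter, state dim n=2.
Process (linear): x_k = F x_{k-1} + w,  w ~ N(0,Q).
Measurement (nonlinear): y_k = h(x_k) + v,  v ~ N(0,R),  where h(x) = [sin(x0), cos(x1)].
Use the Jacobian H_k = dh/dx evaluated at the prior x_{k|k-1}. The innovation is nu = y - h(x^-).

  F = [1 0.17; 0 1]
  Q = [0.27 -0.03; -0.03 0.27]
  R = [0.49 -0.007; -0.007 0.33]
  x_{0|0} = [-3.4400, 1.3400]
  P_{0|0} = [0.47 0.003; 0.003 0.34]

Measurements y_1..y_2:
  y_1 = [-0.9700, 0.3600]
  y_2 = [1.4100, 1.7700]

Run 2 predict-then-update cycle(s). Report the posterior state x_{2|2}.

step 1: x^-=[-3.2122, 1.3400]  P^-=[0.7508 0.0308; 0.0308 0.6100]  H_jac=[-0.9975 0.0000; 0.0000 -0.9735]  S=[1.2371 0.0229; 0.0229 0.9081]  K=[-0.6051 -0.0178; -0.0127 -0.6536]  nu=[-1.0405, 0.1312]  x^+=[-2.5849, 1.2675]  P^+=[0.2971 0.0017; 0.0017 0.2215]
step 2: x^-=[-2.3694, 1.2675]  P^-=[0.5741 0.0093; 0.0093 0.4915]  H_jac=[-0.7164 0.0000; 0.0000 -0.9543]  S=[0.7846 -0.0006; -0.0006 0.7776]  K=[-0.5242 -0.0119; -0.0090 -0.6032]  nu=[2.1077, 1.4713]  x^+=[-3.4917, 0.3611]  P^+=[0.3584 0.0003; 0.0003 0.2085]

x_post = [-3.4917, 0.3611]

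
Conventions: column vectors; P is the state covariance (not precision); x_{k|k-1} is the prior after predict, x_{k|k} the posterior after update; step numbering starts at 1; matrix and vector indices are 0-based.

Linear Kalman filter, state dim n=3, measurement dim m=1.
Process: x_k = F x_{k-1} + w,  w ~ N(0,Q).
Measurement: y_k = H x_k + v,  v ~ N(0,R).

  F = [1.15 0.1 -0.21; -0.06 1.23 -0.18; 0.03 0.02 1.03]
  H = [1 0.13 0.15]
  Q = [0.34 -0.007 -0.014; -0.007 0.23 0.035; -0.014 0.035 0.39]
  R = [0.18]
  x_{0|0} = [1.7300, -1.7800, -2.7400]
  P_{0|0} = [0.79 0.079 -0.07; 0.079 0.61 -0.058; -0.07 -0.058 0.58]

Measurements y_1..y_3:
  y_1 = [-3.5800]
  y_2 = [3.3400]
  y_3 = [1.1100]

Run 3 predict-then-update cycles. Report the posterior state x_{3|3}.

step 1: x^-=[2.3869, -1.8000, -2.8059]  P^-=[1.4709 0.1763 -0.1971; 0.1763 1.1870 -0.1247; -0.1971 -0.1247 0.9997]  S=[1.6753]  K=[0.8740; 0.1862; -0.0378]  nu=[-5.3120]  x^+=[-2.2559, -2.7892, -2.6049]  P^+=[0.1911 -0.0963 -0.1417; -0.0963 1.1289 -0.1129; -0.1417 -0.1129 0.9973]
step 2: x^-=[-2.3262, -2.8264, -2.8065]  P^-=[0.6990 0.0795 -0.4015; 0.0795 2.0321 -0.2590; -0.4015 -0.2590 1.4351]  S=[0.8358]  K=[0.7767; 0.3647; -0.2631]  nu=[6.4546]  x^+=[2.6871, -0.4727, -4.5047]  P^+=[0.1949 -0.1573 -0.2307; -0.1573 1.9209 -0.1788; -0.2307 -0.1788 1.3772]
step 3: x^-=[3.9888, 0.0683, -4.5687]  P^-=[0.7604 0.1406 -0.5949; 0.1406 3.2789 -0.3894; -0.5949 -0.3894 1.8302]  S=[0.8799]  K=[0.7836; 0.5779; -0.4216]  nu=[-2.2024]  x^+=[2.2631, -1.2045, -3.6401]  P^+=[0.2202 -0.2578 -0.3042; -0.2578 2.9851 -0.1750; -0.3042 -0.1750 1.6738]

x_post = [2.2631, -1.2045, -3.6401]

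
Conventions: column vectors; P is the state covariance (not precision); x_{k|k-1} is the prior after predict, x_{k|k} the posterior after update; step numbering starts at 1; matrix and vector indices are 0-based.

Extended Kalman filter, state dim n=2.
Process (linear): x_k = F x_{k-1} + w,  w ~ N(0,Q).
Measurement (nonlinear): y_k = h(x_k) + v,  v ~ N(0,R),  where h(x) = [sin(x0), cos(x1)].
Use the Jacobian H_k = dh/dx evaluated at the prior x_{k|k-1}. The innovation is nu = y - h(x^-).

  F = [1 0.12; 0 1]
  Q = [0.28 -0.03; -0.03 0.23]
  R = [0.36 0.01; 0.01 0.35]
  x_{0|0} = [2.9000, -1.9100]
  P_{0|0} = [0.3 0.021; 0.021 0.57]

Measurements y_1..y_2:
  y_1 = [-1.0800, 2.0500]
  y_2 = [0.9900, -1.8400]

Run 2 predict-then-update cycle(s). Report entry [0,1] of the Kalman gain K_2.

K[0,1] = 0.0181

step 1: x^-=[2.6708, -1.9100]  P^-=[0.5932 0.0594; 0.0594 0.8000]  H_jac=[-0.8912 0.0000; 0.0000 0.9430]  S=[0.8312 -0.0399; -0.0399 1.0614]  K=[-0.6347 0.0289; -0.0296 0.7096]  nu=[-1.5336, 2.3827]  x^+=[3.7130, -0.1737]  P^+=[0.2561 0.0040; 0.0040 0.2631]
step 2: x^-=[3.6922, -0.1737]  P^-=[0.5408 0.0056; 0.0056 0.4931]  H_jac=[-0.8522 0.0000; 0.0000 0.1728]  S=[0.7528 0.0092; 0.0092 0.3647]  K=[-0.6125 0.0181; -0.0092 0.2339]  nu=[1.5132, -2.8250]  x^+=[2.7144, -0.8483]  P^+=[0.2585 0.0011; 0.0011 0.4731]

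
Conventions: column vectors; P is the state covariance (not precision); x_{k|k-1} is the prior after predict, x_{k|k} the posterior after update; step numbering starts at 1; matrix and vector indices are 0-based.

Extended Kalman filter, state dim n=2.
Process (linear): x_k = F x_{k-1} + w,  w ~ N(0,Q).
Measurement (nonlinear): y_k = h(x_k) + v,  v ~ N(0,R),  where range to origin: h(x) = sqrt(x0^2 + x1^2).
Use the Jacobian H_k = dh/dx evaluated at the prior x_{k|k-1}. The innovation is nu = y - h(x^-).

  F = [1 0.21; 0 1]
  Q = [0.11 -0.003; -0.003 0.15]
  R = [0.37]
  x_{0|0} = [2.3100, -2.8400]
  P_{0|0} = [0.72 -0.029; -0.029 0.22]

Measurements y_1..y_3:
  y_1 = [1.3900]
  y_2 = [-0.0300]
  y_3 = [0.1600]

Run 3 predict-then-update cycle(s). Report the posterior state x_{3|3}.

step 1: x^-=[1.7136, -2.8400]  P^-=[0.8275 0.0142; 0.0142 0.3700]  H_jac=[0.5166 -0.8562]  S=[0.8495]  K=[0.4889; -0.3643]  nu=[-1.9269]  x^+=[0.7715, -2.1381]  P^+=[0.6244 0.1655; 0.1655 0.2573]
step 2: x^-=[0.3225, -2.1381]  P^-=[0.8153 0.2165; 0.2165 0.4073]  H_jac=[0.1491 -0.9888]  S=[0.7225]  K=[-0.1280; -0.5127]  nu=[-2.1923]  x^+=[0.6032, -1.0141]  P^+=[0.8035 0.1691; 0.1691 0.2174]
step 3: x^-=[0.3902, -1.0141]  P^-=[0.9941 0.2117; 0.2117 0.3674]  H_jac=[0.3591 -0.9333]  S=[0.6762]  K=[0.2357; -0.3945]  nu=[-0.9266]  x^+=[0.1718, -0.6485]  P^+=[0.9565 0.2746; 0.2746 0.2621]

x_post = [0.1718, -0.6485]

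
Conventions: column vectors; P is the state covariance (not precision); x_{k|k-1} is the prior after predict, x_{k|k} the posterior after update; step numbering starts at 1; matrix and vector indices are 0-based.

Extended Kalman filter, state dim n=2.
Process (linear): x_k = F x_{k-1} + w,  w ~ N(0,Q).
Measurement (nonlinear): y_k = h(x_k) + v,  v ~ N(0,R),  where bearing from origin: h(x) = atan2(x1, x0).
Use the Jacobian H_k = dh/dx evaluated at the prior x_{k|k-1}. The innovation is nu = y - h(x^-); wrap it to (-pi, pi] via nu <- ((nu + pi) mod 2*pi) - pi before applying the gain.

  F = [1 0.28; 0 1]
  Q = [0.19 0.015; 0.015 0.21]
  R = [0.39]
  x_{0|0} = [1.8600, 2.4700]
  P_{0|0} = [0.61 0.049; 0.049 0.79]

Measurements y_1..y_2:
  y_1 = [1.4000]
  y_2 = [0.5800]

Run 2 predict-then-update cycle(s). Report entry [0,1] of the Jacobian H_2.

step 1: x^-=[2.5516, 2.4700]  P^-=[0.8894 0.2852; 0.2852 1.0000]  H_jac=[-0.1959 0.2023]  S=[0.4424]  K=[-0.2633; 0.3310]  nu=[0.6309]  x^+=[2.3855, 2.6788]  P^+=[0.8587 0.3238; 0.3238 0.9515]
step 2: x^-=[3.1356, 2.6788]  P^-=[1.3046 0.6052; 0.6052 1.1615]  H_jac=[-0.1575 0.1844]  S=[0.4267]  K=[-0.2201; 0.2785]  nu=[-0.1270]  x^+=[3.1635, 2.6435]  P^+=[1.2839 0.6313; 0.6313 1.1284]

H_jac[0,1] = 0.1844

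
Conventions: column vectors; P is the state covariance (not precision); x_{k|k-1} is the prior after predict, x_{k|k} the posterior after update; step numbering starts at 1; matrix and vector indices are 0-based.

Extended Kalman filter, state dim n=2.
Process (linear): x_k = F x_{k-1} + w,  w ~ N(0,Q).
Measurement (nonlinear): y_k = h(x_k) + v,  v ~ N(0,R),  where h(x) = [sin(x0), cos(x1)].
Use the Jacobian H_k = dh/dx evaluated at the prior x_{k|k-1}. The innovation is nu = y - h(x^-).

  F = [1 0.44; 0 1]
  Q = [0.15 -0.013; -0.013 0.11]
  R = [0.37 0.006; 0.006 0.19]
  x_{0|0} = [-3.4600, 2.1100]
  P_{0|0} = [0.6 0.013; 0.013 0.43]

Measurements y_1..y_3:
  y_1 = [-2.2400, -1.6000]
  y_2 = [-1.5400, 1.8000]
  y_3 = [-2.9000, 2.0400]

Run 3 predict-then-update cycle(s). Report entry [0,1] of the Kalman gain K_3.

step 1: x^-=[-2.5316, 2.1100]  P^-=[0.8447 0.1892; 0.1892 0.5400]  H_jac=[-0.8197 0.0000; 0.0000 -0.8581]  S=[0.9375 0.1391; 0.1391 0.5876]  K=[-0.7229 -0.1052; -0.0502 -0.7767]  nu=[-1.6671, -1.0865]  x^+=[-1.2121, 3.0376]  P^+=[0.3271 0.0283; 0.0283 0.1723]
step 2: x^-=[0.1244, 3.0376]  P^-=[0.5354 0.0912; 0.0912 0.2823]  H_jac=[0.9923 0.0000; 0.0000 -0.1038]  S=[0.8972 -0.0034; -0.0034 0.1930]  K=[0.5920 -0.0386; 0.1003 -0.1501]  nu=[-1.6641, 2.7946]  x^+=[-0.9687, 2.4513]  P^+=[0.2205 0.0365; 0.0365 0.2688]
step 3: x^-=[0.1099, 2.4513]  P^-=[0.4547 0.1418; 0.1418 0.3788]  H_jac=[0.9940 0.0000; 0.0000 -0.6367]  S=[0.8192 -0.0837; -0.0837 0.3436]  K=[0.5382 -0.1316; 0.1028 -0.6770]  nu=[-3.0097, 2.8111]  x^+=[-1.8798, 0.2388]  P^+=[0.1996 0.0342; 0.0342 0.2010]

K[0,1] = -0.1316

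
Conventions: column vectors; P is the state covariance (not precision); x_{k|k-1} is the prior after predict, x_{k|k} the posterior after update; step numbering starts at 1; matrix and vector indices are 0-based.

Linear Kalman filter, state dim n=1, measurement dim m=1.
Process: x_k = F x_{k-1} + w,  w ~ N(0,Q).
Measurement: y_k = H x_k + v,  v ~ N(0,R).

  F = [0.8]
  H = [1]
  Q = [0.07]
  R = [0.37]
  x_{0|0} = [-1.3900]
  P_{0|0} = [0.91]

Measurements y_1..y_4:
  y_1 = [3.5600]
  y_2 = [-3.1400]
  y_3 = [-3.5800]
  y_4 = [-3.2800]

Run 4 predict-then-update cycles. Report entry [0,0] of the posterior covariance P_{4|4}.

step 1: x^-=[-1.1120]  P^-=[0.6524]  S=[1.0224]  K=[0.6381]  nu=[4.6720]  x^+=[1.8692]  P^+=[0.2361]
step 2: x^-=[1.4954]  P^-=[0.2211]  S=[0.5911]  K=[0.3741]  nu=[-4.6354]  x^+=[-0.2385]  P^+=[0.1384]
step 3: x^-=[-0.1908]  P^-=[0.1586]  S=[0.5286]  K=[0.3000]  nu=[-3.3892]  x^+=[-1.2076]  P^+=[0.1110]
step 4: x^-=[-0.9661]  P^-=[0.1410]  S=[0.5110]  K=[0.2760]  nu=[-2.3139]  x^+=[-1.6047]  P^+=[0.1021]

P_post[0,0] = 0.1021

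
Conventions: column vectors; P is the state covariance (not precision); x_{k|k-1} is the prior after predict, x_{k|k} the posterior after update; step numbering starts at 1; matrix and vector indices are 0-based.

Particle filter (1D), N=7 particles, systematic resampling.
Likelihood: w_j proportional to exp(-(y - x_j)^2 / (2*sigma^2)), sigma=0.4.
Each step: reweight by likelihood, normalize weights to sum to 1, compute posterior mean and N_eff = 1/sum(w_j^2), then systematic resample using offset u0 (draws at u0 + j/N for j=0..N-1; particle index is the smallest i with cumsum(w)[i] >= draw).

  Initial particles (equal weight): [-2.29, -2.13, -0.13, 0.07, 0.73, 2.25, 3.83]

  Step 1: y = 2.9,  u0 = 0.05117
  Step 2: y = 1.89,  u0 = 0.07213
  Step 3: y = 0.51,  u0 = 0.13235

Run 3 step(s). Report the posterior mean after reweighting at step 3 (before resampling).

post_mean = 2.2500

step 1: w=[0.0000, 0.0000, 0.0000, 0.0000, 0.0000, 0.7994, 0.2006]  mean=2.5670  Neff=1.4722  idx=[5, 5, 5, 5, 5, 5, 6]
step 2: w=[0.1667, 0.1667, 0.1667, 0.1667, 0.1667, 0.1667, 0.0000]  mean=2.2500  Neff=6.0000  idx=[0, 1, 2, 3, 3, 4, 5]
step 3: w=[0.1429, 0.1429, 0.1429, 0.1429, 0.1429, 0.1429, 0.1429]  mean=2.2500  Neff=7.0000  idx=[0, 1, 2, 3, 4, 5, 6]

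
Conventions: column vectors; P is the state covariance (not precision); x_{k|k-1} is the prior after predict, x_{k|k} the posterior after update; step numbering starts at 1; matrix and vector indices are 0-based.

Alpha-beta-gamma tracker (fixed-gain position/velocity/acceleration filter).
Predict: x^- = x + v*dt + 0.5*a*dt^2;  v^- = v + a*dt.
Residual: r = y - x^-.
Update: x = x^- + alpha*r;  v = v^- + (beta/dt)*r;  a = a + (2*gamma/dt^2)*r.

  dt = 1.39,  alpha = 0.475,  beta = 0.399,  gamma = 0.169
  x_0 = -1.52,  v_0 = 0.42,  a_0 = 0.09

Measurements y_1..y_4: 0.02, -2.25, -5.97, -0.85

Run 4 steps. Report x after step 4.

step 1: x_pred=-0.8493  r=0.8693  x^+=-0.4364  v^+=0.7946  a^+=0.2421
step 2: x_pred=0.9020  r=-3.1520  x^+=-0.5952  v^+=0.2263  a^+=-0.3093
step 3: x_pred=-0.5795  r=-5.3905  x^+=-3.1400  v^+=-1.7510  a^+=-1.2524
step 4: x_pred=-6.7837  r=5.9337  x^+=-3.9652  v^+=-1.7885  a^+=-0.2143

x_post = -3.9652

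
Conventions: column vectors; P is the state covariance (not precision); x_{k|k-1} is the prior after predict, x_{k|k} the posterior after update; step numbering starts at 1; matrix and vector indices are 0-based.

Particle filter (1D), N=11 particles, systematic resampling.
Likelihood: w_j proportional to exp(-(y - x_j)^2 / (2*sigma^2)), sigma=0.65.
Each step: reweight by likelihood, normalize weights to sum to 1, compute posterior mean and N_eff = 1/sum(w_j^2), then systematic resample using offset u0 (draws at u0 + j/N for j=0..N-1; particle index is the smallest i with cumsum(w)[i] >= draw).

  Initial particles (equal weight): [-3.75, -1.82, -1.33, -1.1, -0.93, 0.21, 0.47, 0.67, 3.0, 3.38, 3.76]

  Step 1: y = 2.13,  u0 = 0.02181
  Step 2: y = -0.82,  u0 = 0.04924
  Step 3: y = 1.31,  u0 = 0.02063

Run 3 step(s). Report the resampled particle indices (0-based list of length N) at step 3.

resampled_idx = [0, 1, 2, 3, 4, 6, 7, 7, 8, 9, 10]

step 1: w=[0.0000, 0.0000, 0.0000, 0.0000, 0.0000, 0.0172, 0.0518, 0.1084, 0.5517, 0.2126, 0.0582]  mean=2.6932  Neff=2.7199  idx=[6, 7, 8, 8, 8, 8, 8, 8, 9, 9, 9]
step 2: w=[0.6588, 0.3412, 0.0000, 0.0000, 0.0000, 0.0000, 0.0000, 0.0000, 0.0000, 0.0000, 0.0000]  mean=0.5382  Neff=1.8167  idx=[0, 0, 0, 0, 0, 0, 0, 1, 1, 1, 1]
step 3: w=[0.0789, 0.0789, 0.0789, 0.0789, 0.0789, 0.0789, 0.0789, 0.1120, 0.1120, 0.1120, 0.1120]  mean=0.5596  Neff=10.6728  idx=[0, 1, 2, 3, 4, 6, 7, 7, 8, 9, 10]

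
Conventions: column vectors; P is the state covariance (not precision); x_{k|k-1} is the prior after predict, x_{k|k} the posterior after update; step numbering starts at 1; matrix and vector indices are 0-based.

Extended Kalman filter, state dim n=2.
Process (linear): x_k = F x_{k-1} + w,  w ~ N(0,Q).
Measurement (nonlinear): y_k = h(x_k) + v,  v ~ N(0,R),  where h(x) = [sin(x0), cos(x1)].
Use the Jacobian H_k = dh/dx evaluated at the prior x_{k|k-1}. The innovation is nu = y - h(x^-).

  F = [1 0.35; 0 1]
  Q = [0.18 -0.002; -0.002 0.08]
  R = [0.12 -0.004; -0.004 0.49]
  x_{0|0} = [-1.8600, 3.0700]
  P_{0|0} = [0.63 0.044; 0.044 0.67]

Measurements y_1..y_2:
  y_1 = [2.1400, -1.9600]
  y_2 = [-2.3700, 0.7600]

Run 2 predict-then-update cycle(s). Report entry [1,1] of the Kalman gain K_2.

step 1: x^-=[-0.7855, 3.0700]  P^-=[0.9229 0.2765; 0.2765 0.7500]  H_jac=[0.7070 0.0000; 0.0000 -0.0715]  S=[0.5813 -0.0180; -0.0180 0.4938]  K=[1.1224 0.0008; 0.3333 -0.0965]  nu=[2.8472, -0.9626]  x^+=[2.4095, 4.1118]  P^+=[0.1905 0.0571; 0.0571 0.6797]
step 2: x^-=[3.8486, 4.1118]  P^-=[0.4937 0.2930; 0.2930 0.7597]  H_jac=[-0.7603 0.0000; 0.0000 0.8250]  S=[0.4054 -0.1878; -0.1878 1.0071]  K=[-0.8918 0.0737; -0.2859 0.5690]  nu=[-1.7204, 1.3251]  x^+=[5.4806, 5.3577]  P^+=[0.1411 0.0481; 0.0481 0.3393]

K[1,1] = 0.5690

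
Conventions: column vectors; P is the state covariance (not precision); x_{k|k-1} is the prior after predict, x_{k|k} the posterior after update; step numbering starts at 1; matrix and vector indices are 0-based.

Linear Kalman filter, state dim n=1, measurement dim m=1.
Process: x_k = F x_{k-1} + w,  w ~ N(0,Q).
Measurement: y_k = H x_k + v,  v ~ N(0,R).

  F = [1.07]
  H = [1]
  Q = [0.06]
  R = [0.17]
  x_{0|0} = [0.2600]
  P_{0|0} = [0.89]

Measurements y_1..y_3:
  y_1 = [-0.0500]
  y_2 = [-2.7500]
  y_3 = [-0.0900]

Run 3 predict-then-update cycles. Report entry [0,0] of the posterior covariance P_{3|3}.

step 1: x^-=[0.2782]  P^-=[1.0790]  S=[1.2490]  K=[0.8639]  nu=[-0.3282]  x^+=[-0.0053]  P^+=[0.1469]
step 2: x^-=[-0.0057]  P^-=[0.2281]  S=[0.3981]  K=[0.5730]  nu=[-2.7443]  x^+=[-1.5782]  P^+=[0.0974]
step 3: x^-=[-1.6887]  P^-=[0.1715]  S=[0.3415]  K=[0.5022]  nu=[1.5987]  x^+=[-0.8858]  P^+=[0.0854]

P_post[0,0] = 0.0854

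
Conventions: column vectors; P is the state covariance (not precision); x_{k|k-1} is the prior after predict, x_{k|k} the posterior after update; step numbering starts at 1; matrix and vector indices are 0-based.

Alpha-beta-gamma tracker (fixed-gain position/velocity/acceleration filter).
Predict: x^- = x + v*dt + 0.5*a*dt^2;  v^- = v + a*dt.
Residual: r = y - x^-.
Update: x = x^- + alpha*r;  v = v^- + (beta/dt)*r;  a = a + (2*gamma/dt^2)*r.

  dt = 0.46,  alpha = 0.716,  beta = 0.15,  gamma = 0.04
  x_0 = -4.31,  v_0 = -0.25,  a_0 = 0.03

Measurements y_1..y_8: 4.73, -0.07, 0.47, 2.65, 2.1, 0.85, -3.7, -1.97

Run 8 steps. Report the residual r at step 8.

resid = 0.3129

step 1: x_pred=-4.4218  r=9.1518  x^+=2.1309  v^+=2.7481  a^+=3.4900
step 2: x_pred=3.7643  r=-3.8343  x^+=1.0189  v^+=3.1032  a^+=2.0404
step 3: x_pred=2.6623  r=-2.1923  x^+=1.0926  v^+=3.3269  a^+=1.2116
step 4: x_pred=2.7512  r=-0.1012  x^+=2.6787  v^+=3.8513  a^+=1.1733
step 5: x_pred=4.5745  r=-2.4745  x^+=2.8027  v^+=3.5841  a^+=0.2378
step 6: x_pred=4.4766  r=-3.6266  x^+=1.8800  v^+=2.5109  a^+=-1.1333
step 7: x_pred=2.9151  r=-6.6151  x^+=-1.8213  v^+=-0.1675  a^+=-3.6343
step 8: x_pred=-2.2829  r=0.3129  x^+=-2.0589  v^+=-1.7372  a^+=-3.5160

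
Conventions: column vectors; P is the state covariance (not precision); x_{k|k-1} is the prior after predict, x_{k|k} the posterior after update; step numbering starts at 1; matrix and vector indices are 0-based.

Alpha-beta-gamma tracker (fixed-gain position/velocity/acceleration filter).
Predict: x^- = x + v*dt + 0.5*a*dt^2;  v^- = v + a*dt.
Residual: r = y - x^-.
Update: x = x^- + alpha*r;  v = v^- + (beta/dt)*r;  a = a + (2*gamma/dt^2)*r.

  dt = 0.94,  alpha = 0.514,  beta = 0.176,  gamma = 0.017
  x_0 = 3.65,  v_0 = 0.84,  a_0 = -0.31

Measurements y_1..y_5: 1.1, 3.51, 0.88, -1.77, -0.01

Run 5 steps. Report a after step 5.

step 1: x_pred=4.3026  r=-3.2026  x^+=2.6565  v^+=-0.0510  a^+=-0.4332
step 2: x_pred=2.4171  r=1.0929  x^+=2.9789  v^+=-0.2537  a^+=-0.3912
step 3: x_pred=2.5676  r=-1.6876  x^+=1.7002  v^+=-0.9373  a^+=-0.4561
step 4: x_pred=0.6176  r=-2.3876  x^+=-0.6096  v^+=-1.8131  a^+=-0.5480
step 5: x_pred=-2.5561  r=2.5461  x^+=-1.2474  v^+=-1.8515  a^+=-0.4500

a_post = -0.4500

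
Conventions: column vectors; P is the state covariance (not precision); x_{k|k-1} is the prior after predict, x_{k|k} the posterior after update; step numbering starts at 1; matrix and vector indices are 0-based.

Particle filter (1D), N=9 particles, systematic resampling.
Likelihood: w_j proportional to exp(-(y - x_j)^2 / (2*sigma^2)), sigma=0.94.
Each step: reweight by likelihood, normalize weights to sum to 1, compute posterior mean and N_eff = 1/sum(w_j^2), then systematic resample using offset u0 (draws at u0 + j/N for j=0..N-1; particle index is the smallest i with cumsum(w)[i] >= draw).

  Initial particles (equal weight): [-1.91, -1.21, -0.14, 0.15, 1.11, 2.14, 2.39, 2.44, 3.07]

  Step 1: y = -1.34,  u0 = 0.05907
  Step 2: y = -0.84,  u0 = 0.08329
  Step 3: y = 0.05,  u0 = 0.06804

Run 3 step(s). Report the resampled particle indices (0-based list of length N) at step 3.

resampled_idx = [2, 3, 4, 6, 6, 7, 7, 8, 8]

step 1: w=[0.3219, 0.3831, 0.1712, 0.1101, 0.0130, 0.0004, 0.0001, 0.0001, 0.0000]  mean=-1.0699  Neff=3.4246  idx=[0, 0, 0, 1, 1, 1, 2, 2, 3]
step 2: w=[0.0813, 0.0813, 0.0813, 0.1438, 0.1438, 0.1438, 0.1178, 0.1178, 0.0892]  mean=-1.0074  Neff=8.5069  idx=[1, 2, 3, 4, 4, 5, 6, 7, 8]
step 3: w=[0.0236, 0.0236, 0.0847, 0.0847, 0.0847, 0.0847, 0.2037, 0.2037, 0.2067]  mean=-0.5261  Neff=6.4313  idx=[2, 3, 4, 6, 6, 7, 7, 8, 8]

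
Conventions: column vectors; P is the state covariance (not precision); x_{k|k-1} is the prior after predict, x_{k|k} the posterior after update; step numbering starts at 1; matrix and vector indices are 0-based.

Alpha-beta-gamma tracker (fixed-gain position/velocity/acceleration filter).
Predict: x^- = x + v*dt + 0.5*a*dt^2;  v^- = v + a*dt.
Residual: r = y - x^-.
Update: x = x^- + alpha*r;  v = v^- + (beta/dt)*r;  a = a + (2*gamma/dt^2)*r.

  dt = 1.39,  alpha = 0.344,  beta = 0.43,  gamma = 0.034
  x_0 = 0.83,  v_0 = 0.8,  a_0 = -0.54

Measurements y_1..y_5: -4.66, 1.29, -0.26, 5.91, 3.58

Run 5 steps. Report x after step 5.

step 1: x_pred=1.4203  r=-6.0803  x^+=-0.6713  v^+=-1.8316  a^+=-0.7540
step 2: x_pred=-3.9456  r=5.2356  x^+=-2.1445  v^+=-1.2600  a^+=-0.5697
step 3: x_pred=-4.4463  r=4.1863  x^+=-3.0062  v^+=-0.7569  a^+=-0.4224
step 4: x_pred=-4.4663  r=10.3763  x^+=-0.8969  v^+=1.8659  a^+=-0.0572
step 5: x_pred=1.6415  r=1.9385  x^+=2.3084  v^+=2.3861  a^+=0.0110

x_post = 2.3084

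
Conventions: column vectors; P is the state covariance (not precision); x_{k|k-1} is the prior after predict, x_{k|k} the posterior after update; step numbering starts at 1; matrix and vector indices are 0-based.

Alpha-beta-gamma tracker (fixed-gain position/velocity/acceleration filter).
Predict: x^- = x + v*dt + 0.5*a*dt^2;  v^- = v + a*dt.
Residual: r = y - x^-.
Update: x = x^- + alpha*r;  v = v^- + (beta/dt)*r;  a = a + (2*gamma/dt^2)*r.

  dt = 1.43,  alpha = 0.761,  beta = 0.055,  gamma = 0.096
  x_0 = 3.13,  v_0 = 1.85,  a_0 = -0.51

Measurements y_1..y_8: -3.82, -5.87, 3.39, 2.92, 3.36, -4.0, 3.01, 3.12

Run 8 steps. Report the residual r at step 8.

resid = 1.9543

step 1: x_pred=5.2541  r=-9.0741  x^+=-1.6513  v^+=0.7717  a^+=-1.3620
step 2: x_pred=-1.9403  r=-3.9297  x^+=-4.9308  v^+=-1.3271  a^+=-1.7309
step 3: x_pred=-8.5983  r=11.9883  x^+=0.5248  v^+=-3.3412  a^+=-0.6053
step 4: x_pred=-4.8721  r=7.7921  x^+=1.0577  v^+=-3.9072  a^+=0.1263
step 5: x_pred=-4.4005  r=7.7605  x^+=1.5053  v^+=-3.4281  a^+=0.8549
step 6: x_pred=-2.5228  r=-1.4772  x^+=-3.6470  v^+=-2.2624  a^+=0.7162
step 7: x_pred=-6.1498  r=9.1598  x^+=0.8208  v^+=-0.8859  a^+=1.5763
step 8: x_pred=1.1657  r=1.9543  x^+=2.6529  v^+=1.4434  a^+=1.7598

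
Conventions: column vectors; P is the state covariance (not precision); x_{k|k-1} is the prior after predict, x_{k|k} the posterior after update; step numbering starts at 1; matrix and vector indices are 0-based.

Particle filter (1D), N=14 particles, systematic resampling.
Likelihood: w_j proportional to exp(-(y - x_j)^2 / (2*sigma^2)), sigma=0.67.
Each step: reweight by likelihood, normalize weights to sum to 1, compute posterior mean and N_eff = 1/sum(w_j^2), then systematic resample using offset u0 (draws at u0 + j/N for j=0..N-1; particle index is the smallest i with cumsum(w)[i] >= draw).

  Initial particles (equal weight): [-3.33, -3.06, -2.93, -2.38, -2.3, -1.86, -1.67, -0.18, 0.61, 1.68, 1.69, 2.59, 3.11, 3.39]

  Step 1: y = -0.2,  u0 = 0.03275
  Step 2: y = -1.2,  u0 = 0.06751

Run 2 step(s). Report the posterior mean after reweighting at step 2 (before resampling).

step 1: w=[0.0000, 0.0001, 0.0001, 0.0030, 0.0044, 0.0278, 0.0540, 0.5990, 0.2886, 0.0117, 0.0112, 0.0001, 0.0000, 0.0000]  mean=-0.0529  Neff=2.2421  idx=[5, 7, 7, 7, 7, 7, 7, 7, 7, 7, 8, 8, 8, 8]
step 2: w=[0.1737, 0.0886, 0.0886, 0.0886, 0.0886, 0.0886, 0.0886, 0.0886, 0.0886, 0.0886, 0.0073, 0.0073, 0.0073, 0.0073]  mean=-0.4486  Neff=9.9057  idx=[0, 0, 1, 2, 3, 3, 4, 5, 6, 7, 7, 8, 9, 13]

post_mean = -0.4486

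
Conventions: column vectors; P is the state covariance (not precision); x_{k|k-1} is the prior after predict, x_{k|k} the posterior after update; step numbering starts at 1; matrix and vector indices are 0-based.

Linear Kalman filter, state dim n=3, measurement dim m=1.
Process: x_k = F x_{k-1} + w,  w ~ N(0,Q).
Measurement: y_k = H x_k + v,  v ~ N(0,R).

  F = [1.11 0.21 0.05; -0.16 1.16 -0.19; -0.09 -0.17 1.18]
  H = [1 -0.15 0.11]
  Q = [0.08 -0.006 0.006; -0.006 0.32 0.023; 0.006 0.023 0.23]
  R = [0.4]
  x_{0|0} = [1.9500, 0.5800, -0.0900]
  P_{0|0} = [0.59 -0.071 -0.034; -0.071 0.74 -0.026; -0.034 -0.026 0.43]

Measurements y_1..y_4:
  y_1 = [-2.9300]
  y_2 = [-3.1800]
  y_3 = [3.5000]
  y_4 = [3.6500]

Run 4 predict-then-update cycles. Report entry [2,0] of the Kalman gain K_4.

step 1: x^-=[2.2818, 0.3779, -0.3803]  P^-=[0.8032 -0.0167 -0.0899; -0.0167 1.3821 -0.2359; -0.0899 -0.2359 0.8704]  S=[1.2379]  K=[0.6429; -0.2019; 0.0333]  nu=[-5.1133]  x^+=[-1.0056, 1.4103, -0.5508]  P^+=[0.2916 0.1440 -0.1164; 0.1440 1.3317 -0.2276; -0.1164 -0.2276 0.8690]
step 2: x^-=[-0.8476, 1.9015, -0.7992]  P^-=[0.5496 0.4603 -0.2557; 0.4603 2.1905 -0.7403; -0.2557 -0.7403 1.6013]  S=[0.8483]  K=[0.5333; 0.0593; 0.0371]  nu=[-1.9593]  x^+=[-1.8925, 1.7853, -0.8720]  P^+=[0.3083 0.4335 -0.2725; 0.4335 2.1875 -0.7421; -0.2725 -0.7421 1.6001]
step 3: x^-=[-1.7693, 2.5395, -1.1621]  P^-=[0.7166 1.0467 -0.6317; 1.0467 3.4788 -1.7892; -0.6317 -1.7892 2.8926]  S=[0.8359]  K=[0.5863; 0.3925; -0.0541]  nu=[5.7781]  x^+=[1.6184, 4.8073, -1.4744]  P^+=[0.4293 0.8544 -0.6053; 0.8544 3.3501 -1.7714; -0.6053 -1.7714 2.8902]
step 4: x^-=[2.7322, 5.5976, -2.7027]  P^-=[1.0578 1.8782 -1.3773; 1.8782 5.3701 -3.7234; -1.3773 -3.7234 5.2200]  S=[0.8982]  K=[0.6953; 0.7383; -0.2723]  nu=[2.0547]  x^+=[4.1610, 7.1146, -3.2622]  P^+=[0.6235 1.4171 -1.2072; 1.4171 4.8806 -3.5429; -1.2072 -3.5429 5.1534]

K[2,0] = -0.2723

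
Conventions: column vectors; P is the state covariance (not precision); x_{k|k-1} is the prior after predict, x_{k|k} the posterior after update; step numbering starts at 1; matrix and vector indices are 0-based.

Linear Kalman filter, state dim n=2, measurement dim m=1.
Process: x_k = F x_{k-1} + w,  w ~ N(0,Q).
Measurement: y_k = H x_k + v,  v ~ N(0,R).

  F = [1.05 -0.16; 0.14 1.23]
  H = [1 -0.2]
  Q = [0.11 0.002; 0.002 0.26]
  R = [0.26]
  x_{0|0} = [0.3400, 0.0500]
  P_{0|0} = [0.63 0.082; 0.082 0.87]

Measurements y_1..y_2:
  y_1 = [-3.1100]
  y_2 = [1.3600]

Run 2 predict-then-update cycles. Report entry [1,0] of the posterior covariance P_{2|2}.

P_post[1,0] = 0.2706

step 1: x^-=[0.3490, 0.1091]  P^-=[0.7993 0.0275; 0.0275 1.6168]  S=[1.1130]  K=[0.7132; -0.2659]  nu=[-3.4372]  x^+=[-2.1025, 1.0229]  P^+=[0.2331 0.2385; 0.2385 1.5381]
step 2: x^-=[-2.3713, 0.9638]  P^-=[0.3263 0.0363; 0.0363 2.6738]  S=[0.6787]  K=[0.4700; -0.7345]  nu=[3.9240]  x^+=[-0.5268, -1.9182]  P^+=[0.1763 0.2706; 0.2706 2.3076]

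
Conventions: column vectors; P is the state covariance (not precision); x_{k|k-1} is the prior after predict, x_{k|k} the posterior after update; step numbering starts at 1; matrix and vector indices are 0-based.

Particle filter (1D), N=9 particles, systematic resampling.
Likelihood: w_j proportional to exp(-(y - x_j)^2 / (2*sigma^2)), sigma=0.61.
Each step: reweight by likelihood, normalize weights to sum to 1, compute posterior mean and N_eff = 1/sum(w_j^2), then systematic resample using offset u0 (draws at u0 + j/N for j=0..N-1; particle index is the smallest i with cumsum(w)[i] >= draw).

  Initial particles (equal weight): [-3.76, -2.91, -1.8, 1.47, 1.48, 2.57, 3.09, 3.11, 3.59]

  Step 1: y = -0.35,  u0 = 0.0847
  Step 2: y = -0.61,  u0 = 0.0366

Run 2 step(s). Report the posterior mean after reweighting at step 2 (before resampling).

step 1: w=[0.0000, 0.0018, 0.7211, 0.1419, 0.1351, 0.0001, 0.0000, 0.0000, 0.0000]  mean=-0.8944  Neff=1.7910  idx=[2, 2, 2, 2, 2, 2, 3, 3, 4]
step 2: w=[0.1650, 0.1650, 0.1650, 0.1650, 0.1650, 0.1650, 0.0033, 0.0033, 0.0031]  mean=-1.7681  Neff=6.1174  idx=[0, 0, 1, 2, 2, 3, 4, 4, 5]

post_mean = -1.7681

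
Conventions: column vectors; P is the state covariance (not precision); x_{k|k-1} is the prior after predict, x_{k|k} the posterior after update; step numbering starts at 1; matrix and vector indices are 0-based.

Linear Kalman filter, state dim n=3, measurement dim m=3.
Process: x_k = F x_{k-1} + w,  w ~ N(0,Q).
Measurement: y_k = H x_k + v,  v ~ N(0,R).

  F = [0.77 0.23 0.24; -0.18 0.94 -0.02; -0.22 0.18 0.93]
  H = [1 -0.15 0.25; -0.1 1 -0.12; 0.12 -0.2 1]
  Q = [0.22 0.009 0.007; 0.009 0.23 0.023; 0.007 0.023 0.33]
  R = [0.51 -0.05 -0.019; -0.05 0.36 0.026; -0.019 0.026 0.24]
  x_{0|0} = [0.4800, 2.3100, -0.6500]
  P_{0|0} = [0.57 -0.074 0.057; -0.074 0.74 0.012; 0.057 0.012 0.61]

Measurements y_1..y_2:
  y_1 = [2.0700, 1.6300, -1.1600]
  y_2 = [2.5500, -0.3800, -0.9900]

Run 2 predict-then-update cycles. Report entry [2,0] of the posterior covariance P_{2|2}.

step 1: x^-=[0.7449, 2.0980, -0.2943]  P^-=[0.6284 0.0359 0.1116; 0.0359 0.9276 0.1783; 0.1116 0.1783 0.8957]  S=[1.2469 -0.2108 0.3796; -0.2108 1.2595 -0.0997; 0.3796 -0.0997 1.1356]  K=[0.5365 0.0565 -0.0160; 0.0643 0.7306 0.0401; 0.0330 0.1137 0.7681]  nu=[1.7134, -0.4288, -0.5355]  x^+=[1.6484, 1.8733, -0.6978]  P^+=[0.2844 0.0163 -0.0434; 0.0163 0.2721 0.0798; -0.0434 0.0798 0.2079]
step 2: x^-=[1.5327, 1.4782, -0.6744]  P^-=[0.4135 0.0587 0.0096; 0.0587 0.4708 0.1491; 0.0096 0.1491 0.5756]  S=[0.9461 -0.0811 0.1559; -0.0811 0.7960 0.0176; 0.1559 0.0176 0.7802]  K=[0.4407 0.0659 -0.0287; 0.0667 0.5673 0.0533; 0.0320 0.0873 0.6926]  nu=[1.4077, -1.7858, -0.2039]  x^+=[2.0411, 0.5480, -0.9265]  P^+=[0.2344 0.0199 -0.0377; 0.0199 0.2122 0.0663; -0.0377 0.0663 0.1857]

P_post[2,0] = -0.0377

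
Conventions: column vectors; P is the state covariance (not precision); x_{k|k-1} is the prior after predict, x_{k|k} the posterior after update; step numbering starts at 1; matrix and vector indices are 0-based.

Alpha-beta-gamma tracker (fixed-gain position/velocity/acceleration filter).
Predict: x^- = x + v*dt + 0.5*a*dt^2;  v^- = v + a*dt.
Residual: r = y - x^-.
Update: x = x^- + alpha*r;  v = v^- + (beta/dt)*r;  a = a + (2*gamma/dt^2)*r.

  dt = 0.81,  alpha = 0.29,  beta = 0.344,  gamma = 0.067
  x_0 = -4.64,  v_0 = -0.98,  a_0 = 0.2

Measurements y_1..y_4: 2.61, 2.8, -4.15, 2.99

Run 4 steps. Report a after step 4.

step 1: x_pred=-5.3682  r=7.9782  x^+=-3.0545  v^+=2.5703  a^+=1.8294
step 2: x_pred=-0.3724  r=3.1724  x^+=0.5476  v^+=5.3994  a^+=2.4774
step 3: x_pred=5.7338  r=-9.8838  x^+=2.8675  v^+=3.2085  a^+=0.4587
step 4: x_pred=5.6169  r=-2.6269  x^+=4.8551  v^+=2.4645  a^+=-0.0778

a_post = -0.0778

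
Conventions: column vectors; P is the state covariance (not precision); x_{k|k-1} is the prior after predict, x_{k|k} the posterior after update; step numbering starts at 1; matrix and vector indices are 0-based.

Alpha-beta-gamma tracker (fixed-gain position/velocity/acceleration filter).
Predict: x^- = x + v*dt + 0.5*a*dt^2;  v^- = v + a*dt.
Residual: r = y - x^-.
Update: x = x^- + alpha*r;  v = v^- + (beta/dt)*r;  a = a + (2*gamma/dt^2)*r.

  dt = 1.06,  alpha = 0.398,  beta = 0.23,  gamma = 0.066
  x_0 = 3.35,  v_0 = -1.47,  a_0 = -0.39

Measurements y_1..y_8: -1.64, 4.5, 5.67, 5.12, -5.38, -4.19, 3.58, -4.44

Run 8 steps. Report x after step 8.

step 1: x_pred=1.5727  r=-3.2127  x^+=0.2940  v^+=-2.5805  a^+=-0.7674
step 2: x_pred=-2.8724  r=7.3724  x^+=0.0618  v^+=-1.7943  a^+=0.0987
step 3: x_pred=-1.7847  r=7.4547  x^+=1.1823  v^+=-0.0722  a^+=0.9745
step 4: x_pred=1.6532  r=3.4668  x^+=3.0330  v^+=1.7130  a^+=1.3817
step 5: x_pred=5.6250  r=-11.0050  x^+=1.2450  v^+=0.7897  a^+=0.0889
step 6: x_pred=2.1321  r=-6.3221  x^+=-0.3841  v^+=-0.4878  a^+=-0.6538
step 7: x_pred=-1.2685  r=4.8485  x^+=0.6612  v^+=-0.1289  a^+=-0.0842
step 8: x_pred=0.4772  r=-4.9172  x^+=-1.4798  v^+=-1.2851  a^+=-0.6619

x_post = -1.4798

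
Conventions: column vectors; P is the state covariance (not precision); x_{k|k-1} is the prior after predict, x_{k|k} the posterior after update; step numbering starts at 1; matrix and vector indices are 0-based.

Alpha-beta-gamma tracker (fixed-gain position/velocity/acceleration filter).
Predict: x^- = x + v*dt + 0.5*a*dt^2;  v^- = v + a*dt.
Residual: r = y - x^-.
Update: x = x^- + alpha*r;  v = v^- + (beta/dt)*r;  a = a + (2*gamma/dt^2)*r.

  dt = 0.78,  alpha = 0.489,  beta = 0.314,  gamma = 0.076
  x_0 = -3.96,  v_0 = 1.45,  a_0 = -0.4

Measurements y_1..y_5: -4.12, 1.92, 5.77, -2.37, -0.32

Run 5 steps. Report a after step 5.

a_post = -1.7796

step 1: x_pred=-2.9507  r=-1.1693  x^+=-3.5225  v^+=0.6673  a^+=-0.6921
step 2: x_pred=-3.2126  r=5.1326  x^+=-0.7027  v^+=2.1936  a^+=0.5902
step 3: x_pred=1.1878  r=4.5822  x^+=3.4285  v^+=4.4985  a^+=1.7350
step 4: x_pred=7.4651  r=-9.8351  x^+=2.6558  v^+=1.8925  a^+=-0.7222
step 5: x_pred=3.9122  r=-4.2322  x^+=1.8427  v^+=-0.3745  a^+=-1.7796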